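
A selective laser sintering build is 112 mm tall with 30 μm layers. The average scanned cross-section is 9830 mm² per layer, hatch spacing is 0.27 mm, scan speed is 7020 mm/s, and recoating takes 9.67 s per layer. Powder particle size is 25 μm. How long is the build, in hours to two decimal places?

Layer count = ceil(112 / 0.03) = 3734.
Hatch length per layer = 9830 / 0.27, so 36407.4 mm.
Scan time per layer = 36407.4 / 7020 = 5.1862 s.
Time per layer = 5.1862 + 9.67 = 14.8562 s.
Build time = 3734 × 14.8562 = 55473.0508 s = 15.41 hours.

15.41 hours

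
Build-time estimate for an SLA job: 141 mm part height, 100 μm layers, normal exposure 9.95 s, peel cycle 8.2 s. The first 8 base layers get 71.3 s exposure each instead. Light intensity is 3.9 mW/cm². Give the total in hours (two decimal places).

Number of layers: 141 / 0.1 → 1410 (rounded up).
Base layers: 8 × (71.3 + 8.2) → 636 s.
Regular layers = 1402 × (9.95 + 8.2) = 25446.3 s.
Sum: 636 + 25446.3 = 26082.3 s → 7.25 hours.

7.25 hours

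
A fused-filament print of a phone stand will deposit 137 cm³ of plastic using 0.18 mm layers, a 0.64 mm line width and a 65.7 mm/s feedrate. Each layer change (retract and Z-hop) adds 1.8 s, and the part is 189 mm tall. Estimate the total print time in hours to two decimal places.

5.55 hours

Bead cross-section: 0.18 × 0.64 → 0.1152 mm².
Path length: 137000 mm³ / 0.1152 mm² → 1189236.1 mm.
Time extruding = 1189236.1 / 65.7, so 18101 s.
Number of layers: 189 / 0.18 → 1050 (rounded up).
Non-print overhead = 1050 × 1.8, so 1890 s.
Total = 18101 + 1890 = 19991 s = 5.55 hours.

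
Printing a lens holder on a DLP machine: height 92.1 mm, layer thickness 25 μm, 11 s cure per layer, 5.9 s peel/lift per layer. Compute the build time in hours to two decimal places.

17.29 hours

Number of layers: 92.1 / 0.025 → 3684 (rounded up).
Per-layer time = 11 + 5.9, so 16.9 s.
Build time: 3684 × 16.9 s = 62259.6 s, i.e. 17.29 hours.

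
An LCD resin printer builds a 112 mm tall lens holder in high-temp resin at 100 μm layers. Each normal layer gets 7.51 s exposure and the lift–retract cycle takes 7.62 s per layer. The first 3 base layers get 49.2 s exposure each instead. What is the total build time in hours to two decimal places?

4.74 hours

Layer count = ceil(112 / 0.1) = 1120.
Burn-in layers = 3 × (49.2 + 7.62) = 170.46 s.
Regular layers = 1117 × (7.51 + 7.62) = 16900.21 s.
Sum: 170.46 + 16900.21 = 17070.67 s → 4.74 hours.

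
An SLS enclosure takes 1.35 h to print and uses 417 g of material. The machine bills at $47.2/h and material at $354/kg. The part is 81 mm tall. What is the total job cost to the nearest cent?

Time charge = 47.2 × 1.35, so $63.72.
Feedstock cost = 354 × 417/1000 = $147.618.
Total = 63.72 + 147.618 = 211.338 ≈ $211.34.

$211.34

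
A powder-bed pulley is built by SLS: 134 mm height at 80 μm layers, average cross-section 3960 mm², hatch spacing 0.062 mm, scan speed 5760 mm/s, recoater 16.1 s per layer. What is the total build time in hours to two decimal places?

Layers = ⌈134/0.08⌉ = 1675.
Per-layer scan distance = 3960 / 0.062 = 63871 mm.
Laser time per layer = 63871 / 5760, so 11.0887 s.
Layer cycle = 11.0887 + 16.1, so 27.1887 s.
Total: 1675 × 27.1887 s = 45541.0725 s → 12.65 hours.

12.65 hours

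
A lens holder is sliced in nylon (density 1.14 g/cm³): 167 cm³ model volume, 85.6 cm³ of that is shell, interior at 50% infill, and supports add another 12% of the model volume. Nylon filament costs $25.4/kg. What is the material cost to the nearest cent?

Volume inside the shell: 167 − 85.6 → 81.4 cm³.
Infill volume = 0.50 × 81.4 = 40.7 cm³.
Support: 0.12 × 167 → 20.04 cm³.
Total extruded = 85.6 + 40.7 + 20.04 = 146.34 cm³.
Mass = 146.34 × 1.14, so 166.8276 g.
At $25.4/kg: 166.8276/1000 × 25.4 = $4.24.

$4.24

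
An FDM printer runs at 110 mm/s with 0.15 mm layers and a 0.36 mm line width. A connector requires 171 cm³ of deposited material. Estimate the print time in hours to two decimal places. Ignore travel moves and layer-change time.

Line area = 0.15 × 0.36, so 0.054 mm².
Total extruded path = 171000/0.054 = 3166666.7 mm.
Time extruding = 3166666.7 / 110, so 28787.9 s.
In the requested units: 28787.9 s = 8.00 hours.

8.00 hours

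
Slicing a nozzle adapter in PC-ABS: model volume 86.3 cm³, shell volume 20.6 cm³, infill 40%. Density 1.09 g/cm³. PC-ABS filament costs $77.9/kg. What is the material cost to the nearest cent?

$3.98

Infill region = 86.3 − 20.6 = 65.7 cm³.
Infill deposited = 0.40 × 65.7, so 26.28 cm³.
Deposited volume = 20.6 + 26.28, so 46.88 cm³.
Mass = 46.88 × 1.09, so 51.0992 g.
At $77.9/kg: 51.0992/1000 × 77.9 = $3.98.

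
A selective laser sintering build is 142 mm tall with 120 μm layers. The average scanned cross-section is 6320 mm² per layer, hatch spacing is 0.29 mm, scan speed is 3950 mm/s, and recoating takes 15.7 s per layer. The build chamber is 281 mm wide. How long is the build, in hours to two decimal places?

6.98 hours

Number of layers: 142 / 0.12 → 1184 (rounded up).
Per-layer scan distance: 6320 / 0.29 → 21793.1 mm.
Per-layer scan time: 21793.1 / 3950 → 5.5172 s.
Layer cycle = 5.5172 + 15.7 = 21.2172 s.
Total: 1184 × 21.2172 s = 25121.1648 s → 6.98 hours.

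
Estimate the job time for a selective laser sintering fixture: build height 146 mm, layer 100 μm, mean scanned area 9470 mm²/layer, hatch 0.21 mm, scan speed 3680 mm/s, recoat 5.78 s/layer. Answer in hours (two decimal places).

Number of layers: 146 / 0.1 → 1460 (rounded up).
Scan path per layer: 9470 / 0.21 → 45095.2 mm.
Scan time per layer = 45095.2 / 3680 = 12.2541 s.
Time per layer = 12.2541 + 5.78 = 18.0341 s.
Total: 1460 × 18.0341 s = 26329.786 s → 7.31 hours.

7.31 hours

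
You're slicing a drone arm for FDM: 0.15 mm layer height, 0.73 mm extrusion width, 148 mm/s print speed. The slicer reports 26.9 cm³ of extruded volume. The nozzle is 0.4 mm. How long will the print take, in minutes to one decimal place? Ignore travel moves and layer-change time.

Extrusion cross-section: 0.15 × 0.73 → 0.1095 mm².
Toolpath length = 26.9 cm³ / 0.1095 mm² = 26900 / 0.1095 = 245662.1 mm.
Extrusion time = 245662.1 / 148, so 1659.9 s.
1659.9 s = 27.7 minutes.

27.7 minutes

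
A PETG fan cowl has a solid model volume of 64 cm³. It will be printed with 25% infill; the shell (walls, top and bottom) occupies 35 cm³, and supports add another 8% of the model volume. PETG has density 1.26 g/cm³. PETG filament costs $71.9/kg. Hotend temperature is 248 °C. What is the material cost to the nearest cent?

$4.29

Infill region: 64 − 35 → 29 cm³.
Deposited infill = 0.25 × 29 = 7.25 cm³.
Support = 0.08 × 64, so 5.12 cm³.
Total printed volume: 35 + 7.25 + 5.12 → 47.37 cm³.
Mass = 47.37 × 1.26, so 59.6862 g.
At $71.9/kg: 59.6862/1000 × 71.9 = $4.29.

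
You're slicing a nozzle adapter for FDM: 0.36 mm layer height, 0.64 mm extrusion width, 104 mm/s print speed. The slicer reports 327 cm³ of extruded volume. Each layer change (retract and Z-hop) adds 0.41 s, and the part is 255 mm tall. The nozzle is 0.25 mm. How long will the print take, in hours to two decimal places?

3.87 hours

Line area = 0.36 × 0.64, so 0.2304 mm².
Total extruded path = 327000/0.2304 = 1419270.8 mm.
Extrusion time = 1419270.8 / 104, so 13646.8 s.
Layer count = ceil(255 / 0.36) = 709.
Layer-change overhead: 709 × 0.41 → 290.69 s.
Altogether 13646.8 + 290.69 = 13937.49 s, i.e. 3.87 hours.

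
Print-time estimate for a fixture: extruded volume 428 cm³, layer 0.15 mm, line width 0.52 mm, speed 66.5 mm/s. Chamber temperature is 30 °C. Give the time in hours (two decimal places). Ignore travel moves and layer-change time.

22.92 hours

Bead cross-section = 0.15 × 0.52, so 0.078 mm².
Toolpath length = 428 cm³ / 0.078 mm² = 428000 / 0.078 = 5487179.5 mm.
Extrusion time: 5487179.5 / 66.5 → 82514 s.
In the requested units: 82514 s = 22.92 hours.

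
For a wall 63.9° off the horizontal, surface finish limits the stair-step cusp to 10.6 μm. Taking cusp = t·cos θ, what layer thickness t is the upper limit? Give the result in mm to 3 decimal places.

t = h_c / cos θ = 0.0106 / 0.4399 = 0.024 mm.

0.024 mm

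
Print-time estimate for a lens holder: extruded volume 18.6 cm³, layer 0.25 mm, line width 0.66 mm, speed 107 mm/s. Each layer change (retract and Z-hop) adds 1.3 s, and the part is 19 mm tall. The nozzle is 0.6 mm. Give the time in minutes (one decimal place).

19.2 minutes

Bead cross-section = 0.25 × 0.66 = 0.165 mm².
Toolpath length = 18.6 cm³ / 0.165 mm² = 18600 / 0.165 = 112727.3 mm.
Time extruding = 112727.3 / 107, so 1053.5 s.
Number of layers: 19 / 0.25 → 76 (rounded up).
Layer-change overhead: 76 × 1.3 → 98.8 s.
Total = 1053.5 + 98.8 = 1152.3 s = 19.2 minutes.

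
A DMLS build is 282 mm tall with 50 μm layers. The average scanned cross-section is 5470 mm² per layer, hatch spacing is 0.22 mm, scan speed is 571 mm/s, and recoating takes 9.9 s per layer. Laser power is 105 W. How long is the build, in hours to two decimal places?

83.73 hours

Layer count = ceil(282 / 0.05) = 5640.
Hatch length per layer: 5470 / 0.22 → 24863.6 mm.
Laser time per layer = 24863.6 / 571 = 43.544 s.
Time per layer: 43.544 + 9.9 → 53.444 s.
5640 layers × 53.444 s/layer = 301424.16 s, i.e. 83.73 hours.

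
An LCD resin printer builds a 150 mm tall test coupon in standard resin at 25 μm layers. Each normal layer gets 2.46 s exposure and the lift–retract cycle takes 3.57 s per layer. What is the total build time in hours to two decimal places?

10.05 hours

Layer count = ceil(150 / 0.025) = 6000.
Cycle time = 2.46 + 3.57 = 6.03 s.
Build time: 6000 × 6.03 s = 36180 s, i.e. 10.05 hours.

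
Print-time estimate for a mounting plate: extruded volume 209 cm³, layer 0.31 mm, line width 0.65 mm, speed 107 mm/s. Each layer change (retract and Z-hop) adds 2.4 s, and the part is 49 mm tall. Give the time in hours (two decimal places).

Extrusion cross-section = 0.31 × 0.65, so 0.2015 mm².
Total extruded path = 209000/0.2015 = 1037220.8 mm.
Print-move time: 1037220.8 / 107 → 9693.7 s.
Layer count = ceil(49 / 0.31) = 159.
Non-print overhead: 159 × 2.4 → 381.6 s.
Total = 9693.7 + 381.6 = 10075.3 s = 2.80 hours.

2.80 hours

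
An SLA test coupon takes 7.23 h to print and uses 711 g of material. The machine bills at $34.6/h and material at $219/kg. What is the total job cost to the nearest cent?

$405.87

Time charge = 34.6 × 7.23 = $250.158.
Feedstock cost: 219 × 711/1000 → $155.709.
Total = 250.158 + 155.709 = 405.867 ≈ $405.87.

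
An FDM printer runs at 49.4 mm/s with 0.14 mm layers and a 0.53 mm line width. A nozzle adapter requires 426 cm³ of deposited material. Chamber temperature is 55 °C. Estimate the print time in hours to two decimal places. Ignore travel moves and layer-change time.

Bead cross-section = 0.14 × 0.53, so 0.0742 mm².
Total extruded path = 426000/0.0742 = 5741239.9 mm.
Time extruding = 5741239.9 / 49.4 = 116219.4 s.
That's 116219.4 s → 32.28 hours.

32.28 hours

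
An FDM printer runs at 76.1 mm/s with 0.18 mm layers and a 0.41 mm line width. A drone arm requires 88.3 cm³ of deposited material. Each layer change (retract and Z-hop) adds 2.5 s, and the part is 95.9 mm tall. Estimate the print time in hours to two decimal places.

4.74 hours

Line area: 0.18 × 0.41 → 0.0738 mm².
Toolpath length = 88.3 cm³ / 0.0738 mm² = 88300 / 0.0738 = 1196477 mm.
Print-move time: 1196477 / 76.1 → 15722.4 s.
Layers = ⌈95.9/0.18⌉ = 533.
Z-hop total = 533 × 2.5, so 1332.5 s.
Total = 15722.4 + 1332.5 = 17054.9 s = 4.74 hours.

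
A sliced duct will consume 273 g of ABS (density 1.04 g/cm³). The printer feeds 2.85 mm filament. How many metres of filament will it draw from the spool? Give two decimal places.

Volume = 273 g / 1.04 g·cm⁻³ = 262.5 cm³ = 262500 mm³.
Filament cross-section = π × (2.85/2)² = 6.3794 mm².
Length = 262500 / 6.3794 = 41148.07 mm = 41.15 m.

41.15 m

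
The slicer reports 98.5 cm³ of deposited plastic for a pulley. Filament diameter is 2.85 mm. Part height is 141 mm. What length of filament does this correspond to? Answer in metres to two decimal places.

15.44 m

A = π r² = π × 1.425² = 6.3794 mm².
Length = 98.5 cm³ / 6.3794 mm² = 98500 / 6.3794 = 15440.32 mm = 15.44 m.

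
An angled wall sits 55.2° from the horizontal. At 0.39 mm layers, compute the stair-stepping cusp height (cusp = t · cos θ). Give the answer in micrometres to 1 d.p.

h_c = t·cos θ = 0.39 × 0.5707 = 0.222573 mm (222.6 μm).

222.6 μm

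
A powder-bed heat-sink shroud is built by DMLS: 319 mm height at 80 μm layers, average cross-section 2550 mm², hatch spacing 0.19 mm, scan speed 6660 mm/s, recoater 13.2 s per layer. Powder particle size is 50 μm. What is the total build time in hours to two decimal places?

Layer count = ceil(319 / 0.08) = 3988.
Hatch length per layer = 2550 / 0.19, so 13421.1 mm.
Per-layer scan time = 13421.1 / 6660, so 2.0152 s.
Per-layer time: 2.0152 + 13.2 → 15.2152 s.
Total: 3988 × 15.2152 s = 60678.2176 s → 16.86 hours.

16.86 hours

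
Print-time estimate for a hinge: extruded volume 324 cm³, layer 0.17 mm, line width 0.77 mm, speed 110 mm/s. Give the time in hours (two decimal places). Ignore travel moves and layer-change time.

Extrusion cross-section = 0.17 × 0.77 = 0.1309 mm².
Total extruded path = 324000/0.1309 = 2475171.9 mm.
Print-move time = 2475171.9 / 110 = 22501.6 s.
Converting: 22501.6 s = 6.25 hours.

6.25 hours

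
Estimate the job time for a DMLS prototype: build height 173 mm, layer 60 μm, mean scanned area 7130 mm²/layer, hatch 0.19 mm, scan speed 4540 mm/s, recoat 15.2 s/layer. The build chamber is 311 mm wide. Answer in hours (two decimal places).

18.80 hours

Layer count = ceil(173 / 0.06) = 2884.
Per-layer scan distance = 7130 / 0.19 = 37526.3 mm.
Scan time per layer: 37526.3 / 4540 → 8.2657 s.
Layer cycle = 8.2657 + 15.2, so 23.4657 s.
Build time = 2884 × 23.4657 = 67675.0788 s = 18.80 hours.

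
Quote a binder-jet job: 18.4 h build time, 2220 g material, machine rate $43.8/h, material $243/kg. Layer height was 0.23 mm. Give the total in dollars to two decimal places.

Time charge = 43.8 × 18.4 = $805.92.
Material cost = 243 × 2220/1000 = $539.46.
Job cost: 805.92 + 539.46 = $1345.38.

$1345.38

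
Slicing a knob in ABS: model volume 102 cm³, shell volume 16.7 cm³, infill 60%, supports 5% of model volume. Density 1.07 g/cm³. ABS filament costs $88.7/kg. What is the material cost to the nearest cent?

Interior volume = 102 − 16.7, so 85.3 cm³.
Deposited infill: 0.60 × 85.3 → 51.18 cm³.
Support: 0.05 × 102 → 5.1 cm³.
Total printed volume: 16.7 + 51.18 + 5.1 → 72.98 cm³.
Mass = 72.98 × 1.07 = 78.0886 g.
At $88.7/kg: 78.0886/1000 × 88.7 = $6.93.

$6.93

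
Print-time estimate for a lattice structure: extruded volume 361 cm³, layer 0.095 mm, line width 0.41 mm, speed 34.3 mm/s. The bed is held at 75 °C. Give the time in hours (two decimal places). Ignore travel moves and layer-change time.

75.06 hours

Bead cross-section = 0.095 × 0.41 = 0.03895 mm².
Toolpath length = 361 cm³ / 0.03895 mm² = 361000 / 0.03895 = 9268292.7 mm.
Extrusion time: 9268292.7 / 34.3 → 270212.6 s.
That's 270212.6 s → 75.06 hours.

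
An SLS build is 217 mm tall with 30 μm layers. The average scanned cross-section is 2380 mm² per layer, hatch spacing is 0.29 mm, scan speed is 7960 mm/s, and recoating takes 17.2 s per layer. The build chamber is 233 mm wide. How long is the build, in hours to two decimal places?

Number of layers: 217 / 0.03 → 7234 (rounded up).
Per-layer scan distance: 2380 / 0.29 → 8206.9 mm.
Laser time per layer = 8206.9 / 7960 = 1.031 s.
Per-layer time = 1.031 + 17.2 = 18.231 s.
Total: 7234 × 18.231 s = 131883.054 s → 36.63 hours.

36.63 hours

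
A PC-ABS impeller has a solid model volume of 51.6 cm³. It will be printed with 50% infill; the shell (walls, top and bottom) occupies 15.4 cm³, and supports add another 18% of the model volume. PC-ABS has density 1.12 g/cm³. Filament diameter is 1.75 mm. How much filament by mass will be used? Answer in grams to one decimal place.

47.9 g

Volume inside the shell = 51.6 − 15.4 = 36.2 cm³.
Deposited infill: 0.50 × 36.2 → 18.1 cm³.
Support: 0.18 × 51.6 → 9.288 cm³.
Total extruded = 15.4 + 18.1 + 9.288, so 42.788 cm³.
Mass = 42.788 × 1.12, so 47.92256 g.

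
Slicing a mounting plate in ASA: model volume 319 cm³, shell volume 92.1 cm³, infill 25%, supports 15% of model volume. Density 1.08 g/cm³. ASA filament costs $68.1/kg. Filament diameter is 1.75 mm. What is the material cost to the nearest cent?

$14.47

Interior volume = 319 − 92.1 = 226.9 cm³.
Deposited infill = 0.25 × 226.9 = 56.725 cm³.
Support = 0.15 × 319, so 47.85 cm³.
Total extruded: 92.1 + 56.725 + 47.85 → 196.675 cm³.
Mass: 196.675 × 1.08 → 212.409 g.
Cost = 212.409 g / 1000 × $68.1/kg = $14.47.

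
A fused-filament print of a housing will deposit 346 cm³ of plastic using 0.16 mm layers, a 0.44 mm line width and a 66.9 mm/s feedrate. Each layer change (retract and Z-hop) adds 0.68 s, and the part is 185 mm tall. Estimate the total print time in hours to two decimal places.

Extrusion cross-section = 0.16 × 0.44 = 0.0704 mm².
Path length: 346000 mm³ / 0.0704 mm² → 4914772.7 mm.
Time extruding = 4914772.7 / 66.9, so 73464.5 s.
Layer count = ceil(185 / 0.16) = 1157.
Z-hop total = 1157 × 0.68 = 786.76 s.
Altogether 73464.5 + 786.76 = 74251.26 s, i.e. 20.63 hours.

20.63 hours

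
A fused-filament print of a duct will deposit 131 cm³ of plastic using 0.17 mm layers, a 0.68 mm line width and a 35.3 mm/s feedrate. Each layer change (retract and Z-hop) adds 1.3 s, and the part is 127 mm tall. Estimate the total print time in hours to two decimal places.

9.19 hours

Bead cross-section = 0.17 × 0.68, so 0.1156 mm².
Toolpath length = 131 cm³ / 0.1156 mm² = 131000 / 0.1156 = 1133218 mm.
Time extruding: 1133218 / 35.3 → 32102.5 s.
Number of layers: 127 / 0.17 → 748 (rounded up).
Non-print overhead = 748 × 1.3 = 972.4 s.
Total = 32102.5 + 972.4 = 33074.9 s = 9.19 hours.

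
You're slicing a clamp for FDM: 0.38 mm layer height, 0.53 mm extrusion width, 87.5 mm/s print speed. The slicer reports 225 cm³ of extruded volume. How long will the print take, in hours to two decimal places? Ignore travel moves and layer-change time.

Extrusion cross-section = 0.38 × 0.53 = 0.2014 mm².
Total extruded path = 225000/0.2014 = 1117179.7 mm.
Print-move time = 1117179.7 / 87.5, so 12767.8 s.
12767.8 s = 3.55 hours.

3.55 hours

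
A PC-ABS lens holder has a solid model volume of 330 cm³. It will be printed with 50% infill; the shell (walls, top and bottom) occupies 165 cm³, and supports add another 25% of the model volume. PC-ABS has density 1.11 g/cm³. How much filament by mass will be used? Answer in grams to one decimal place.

Interior volume: 330 − 165 → 165 cm³.
Deposited infill = 0.50 × 165 = 82.5 cm³.
Support = 0.25 × 330, so 82.5 cm³.
Deposited volume: 165 + 82.5 + 82.5 → 330 cm³.
Mass = 330 × 1.11, so 366.3 g.

366.3 g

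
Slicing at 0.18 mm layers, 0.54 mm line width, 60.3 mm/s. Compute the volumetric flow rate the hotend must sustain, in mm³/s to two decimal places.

5.86

Bead cross-section = 0.18 × 0.54, so 0.0972 mm².
Volumetric flow = 60.3 × 0.0972 = 5.86 mm³/s.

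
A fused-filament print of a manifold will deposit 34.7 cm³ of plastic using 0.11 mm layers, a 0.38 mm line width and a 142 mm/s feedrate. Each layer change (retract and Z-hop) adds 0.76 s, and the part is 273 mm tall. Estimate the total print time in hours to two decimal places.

2.15 hours

Bead cross-section = 0.11 × 0.38 = 0.0418 mm².
Toolpath length = 34.7 cm³ / 0.0418 mm² = 34700 / 0.0418 = 830143.5 mm.
Print-move time = 830143.5 / 142, so 5846.1 s.
Layer count = ceil(273 / 0.11) = 2482.
Non-print overhead: 2482 × 0.76 → 1886.32 s.
Total = 5846.1 + 1886.32 = 7732.42 s = 2.15 hours.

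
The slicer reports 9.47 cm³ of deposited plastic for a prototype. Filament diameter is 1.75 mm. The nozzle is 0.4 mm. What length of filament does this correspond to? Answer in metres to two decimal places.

3.94 m

Cross-section of 1.75 mm filament: π·(1.75/2)² = 2.4053 mm².
Length = 9.47 cm³ / 2.4053 mm² = 9470 / 2.4053 = 3937.14 mm = 3.94 m.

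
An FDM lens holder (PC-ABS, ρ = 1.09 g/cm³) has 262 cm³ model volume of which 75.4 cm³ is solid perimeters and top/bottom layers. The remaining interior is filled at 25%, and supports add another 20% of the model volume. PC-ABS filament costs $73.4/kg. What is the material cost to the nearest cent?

$13.96

Interior volume: 262 − 75.4 → 186.6 cm³.
Deposited infill = 0.25 × 186.6, so 46.65 cm³.
Support = 0.20 × 262, so 52.4 cm³.
Total printed volume = 75.4 + 46.65 + 52.4 = 174.45 cm³.
Mass = 174.45 × 1.09 = 190.1505 g.
Cost = 190.1505 g / 1000 × $73.4/kg = $13.96.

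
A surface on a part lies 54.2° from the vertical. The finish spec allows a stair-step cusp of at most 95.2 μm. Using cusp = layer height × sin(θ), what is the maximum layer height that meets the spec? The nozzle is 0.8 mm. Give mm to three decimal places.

t = h_c / sin θ = 0.0952 / 0.8111 = 0.117 mm.

0.117 mm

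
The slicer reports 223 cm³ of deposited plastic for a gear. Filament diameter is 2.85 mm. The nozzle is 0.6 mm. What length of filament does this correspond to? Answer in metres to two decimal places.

34.96 m

Filament cross-section = π × (2.85/2)² = 6.3794 mm².
L = 223000 mm³ / 6.3794 mm² = 34956.27 mm, i.e. 34.96 m.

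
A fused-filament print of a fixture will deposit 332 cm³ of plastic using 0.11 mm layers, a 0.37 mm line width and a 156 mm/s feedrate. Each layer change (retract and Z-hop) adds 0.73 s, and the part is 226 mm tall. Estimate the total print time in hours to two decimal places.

14.94 hours

Line area: 0.11 × 0.37 → 0.0407 mm².
Toolpath length = 332 cm³ / 0.0407 mm² = 332000 / 0.0407 = 8157248.2 mm.
Extrusion time = 8157248.2 / 156, so 52290.1 s.
Number of layers: 226 / 0.11 → 2055 (rounded up).
Non-print overhead = 2055 × 0.73 = 1500.15 s.
Altogether 52290.1 + 1500.15 = 53790.25 s, i.e. 14.94 hours.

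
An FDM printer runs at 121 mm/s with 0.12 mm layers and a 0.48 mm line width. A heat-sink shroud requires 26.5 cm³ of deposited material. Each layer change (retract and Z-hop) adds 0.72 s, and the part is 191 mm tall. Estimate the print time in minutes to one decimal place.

Bead cross-section: 0.12 × 0.48 → 0.0576 mm².
Toolpath length = 26.5 cm³ / 0.0576 mm² = 26500 / 0.0576 = 460069.4 mm.
Time extruding: 460069.4 / 121 → 3802.2 s.
Number of layers: 191 / 0.12 → 1592 (rounded up).
Layer-change overhead: 1592 × 0.72 → 1146.24 s.
Altogether 3802.2 + 1146.24 = 4948.44 s, i.e. 82.5 minutes.

82.5 minutes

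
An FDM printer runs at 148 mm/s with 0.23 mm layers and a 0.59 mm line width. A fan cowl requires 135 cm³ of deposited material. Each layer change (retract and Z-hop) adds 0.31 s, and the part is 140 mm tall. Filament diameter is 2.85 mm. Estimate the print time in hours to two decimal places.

Line area = 0.23 × 0.59, so 0.1357 mm².
Toolpath length = 135 cm³ / 0.1357 mm² = 135000 / 0.1357 = 994841.6 mm.
Time extruding = 994841.6 / 148, so 6721.9 s.
Layers = ⌈140/0.23⌉ = 609.
Layer-change overhead: 609 × 0.31 → 188.79 s.
Total = 6721.9 + 188.79 = 6910.69 s = 1.92 hours.

1.92 hours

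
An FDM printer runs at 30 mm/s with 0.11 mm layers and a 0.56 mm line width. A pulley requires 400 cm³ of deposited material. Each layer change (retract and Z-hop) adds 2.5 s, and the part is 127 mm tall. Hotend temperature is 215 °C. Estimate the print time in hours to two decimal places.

Line area = 0.11 × 0.56 = 0.0616 mm².
Path length: 400000 mm³ / 0.0616 mm² → 6493506.5 mm.
Print-move time = 6493506.5 / 30, so 216450.2 s.
Number of layers: 127 / 0.11 → 1155 (rounded up).
Non-print overhead = 1155 × 2.5 = 2887.5 s.
Altogether 216450.2 + 2887.5 = 219337.7 s, i.e. 60.93 hours.

60.93 hours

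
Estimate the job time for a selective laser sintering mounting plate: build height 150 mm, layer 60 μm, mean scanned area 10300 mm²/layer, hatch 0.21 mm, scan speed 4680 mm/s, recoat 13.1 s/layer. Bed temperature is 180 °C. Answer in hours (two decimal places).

Layers = ⌈150/0.06⌉ = 2500.
Per-layer scan distance: 10300 / 0.21 → 49047.6 mm.
Scan time per layer = 49047.6 / 4680 = 10.4803 s.
Per-layer time = 10.4803 + 13.1 = 23.5803 s.
Total: 2500 × 23.5803 s = 58950.75 s → 16.38 hours.

16.38 hours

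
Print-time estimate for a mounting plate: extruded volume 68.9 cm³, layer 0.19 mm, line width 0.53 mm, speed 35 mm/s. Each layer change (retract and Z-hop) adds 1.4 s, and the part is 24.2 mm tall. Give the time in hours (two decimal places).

Extrusion cross-section = 0.19 × 0.53, so 0.1007 mm².
Total extruded path = 68900/0.1007 = 684210.5 mm.
Time extruding = 684210.5 / 35, so 19548.9 s.
Layers = ⌈24.2/0.19⌉ = 128.
Non-print overhead: 128 × 1.4 → 179.2 s.
Altogether 19548.9 + 179.2 = 19728.1 s, i.e. 5.48 hours.

5.48 hours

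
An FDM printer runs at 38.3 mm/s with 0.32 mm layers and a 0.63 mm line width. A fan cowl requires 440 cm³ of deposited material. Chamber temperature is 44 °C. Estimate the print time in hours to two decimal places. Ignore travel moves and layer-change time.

Line area: 0.32 × 0.63 → 0.2016 mm².
Path length: 440000 mm³ / 0.2016 mm² → 2182539.7 mm.
Extrusion time = 2182539.7 / 38.3 = 56985.4 s.
In the requested units: 56985.4 s = 15.83 hours.

15.83 hours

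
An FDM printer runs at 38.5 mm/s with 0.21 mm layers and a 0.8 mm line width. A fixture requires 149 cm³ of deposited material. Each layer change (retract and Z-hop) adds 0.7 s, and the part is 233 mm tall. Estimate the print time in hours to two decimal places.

6.61 hours

Line area = 0.21 × 0.8, so 0.168 mm².
Toolpath length = 149 cm³ / 0.168 mm² = 149000 / 0.168 = 886904.8 mm.
Time extruding: 886904.8 / 38.5 → 23036.5 s.
Number of layers: 233 / 0.21 → 1110 (rounded up).
Z-hop total = 1110 × 0.7 = 777 s.
Altogether 23036.5 + 777 = 23813.5 s, i.e. 6.61 hours.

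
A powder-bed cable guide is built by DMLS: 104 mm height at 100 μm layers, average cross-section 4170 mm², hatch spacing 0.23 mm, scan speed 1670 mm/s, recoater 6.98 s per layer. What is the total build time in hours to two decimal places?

5.15 hours

Layers = ⌈104/0.1⌉ = 1040.
Per-layer scan distance: 4170 / 0.23 → 18130.4 mm.
Scan time per layer = 18130.4 / 1670, so 10.8565 s.
Time per layer: 10.8565 + 6.98 → 17.8365 s.
Total: 1040 × 17.8365 s = 18549.96 s → 5.15 hours.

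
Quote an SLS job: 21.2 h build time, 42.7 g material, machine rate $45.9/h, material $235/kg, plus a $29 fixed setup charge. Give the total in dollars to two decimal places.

Machine cost = 45.9 × 21.2, so $973.08.
Feedstock cost: 235 × 42.7/1000 → $10.0345.
Total = 973.08 + 10.0345 + 29 = 1012.1145 ≈ $1012.11.

$1012.11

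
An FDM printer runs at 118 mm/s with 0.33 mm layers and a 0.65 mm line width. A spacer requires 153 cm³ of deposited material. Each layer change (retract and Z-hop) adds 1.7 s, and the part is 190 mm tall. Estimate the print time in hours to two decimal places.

Line area: 0.33 × 0.65 → 0.2145 mm².
Total extruded path = 153000/0.2145 = 713286.7 mm.
Print-move time = 713286.7 / 118 = 6044.8 s.
Number of layers: 190 / 0.33 → 576 (rounded up).
Z-hop total = 576 × 1.7, so 979.2 s.
Total = 6044.8 + 979.2 = 7024 s = 1.95 hours.

1.95 hours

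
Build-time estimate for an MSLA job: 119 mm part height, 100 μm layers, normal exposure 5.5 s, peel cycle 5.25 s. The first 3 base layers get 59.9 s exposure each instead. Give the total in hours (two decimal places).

Layer count = ceil(119 / 0.1) = 1190.
Base layers: 3 × (59.9 + 5.25) → 195.45 s.
Regular layers: 1187 × (5.5 + 5.25) → 12760.25 s.
Sum: 195.45 + 12760.25 = 12955.7 s → 3.60 hours.

3.60 hours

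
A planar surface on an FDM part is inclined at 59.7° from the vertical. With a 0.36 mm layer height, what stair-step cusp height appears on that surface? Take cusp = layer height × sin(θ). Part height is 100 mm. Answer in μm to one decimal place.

h_c = t·sin θ = 0.36 × 0.8634 = 0.310824 mm (310.8 μm).

310.8 μm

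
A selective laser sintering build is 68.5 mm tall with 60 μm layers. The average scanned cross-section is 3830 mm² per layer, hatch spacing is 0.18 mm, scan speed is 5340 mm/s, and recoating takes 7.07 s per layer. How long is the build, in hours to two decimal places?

Layer count = ceil(68.5 / 0.06) = 1142.
Hatch length per layer = 3830 / 0.18 = 21277.8 mm.
Laser time per layer: 21277.8 / 5340 → 3.9846 s.
Time per layer = 3.9846 + 7.07 = 11.0546 s.
Build time = 1142 × 11.0546 = 12624.3532 s = 3.51 hours.

3.51 hours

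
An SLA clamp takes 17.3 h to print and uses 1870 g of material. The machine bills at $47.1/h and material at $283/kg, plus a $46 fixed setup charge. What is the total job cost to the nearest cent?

$1390.04

Machine cost: 47.1 × 17.3 → $814.83.
Feedstock cost = 283 × 1870/1000 = $529.21.
Total = 814.83 + 529.21 + 46 = $1390.04.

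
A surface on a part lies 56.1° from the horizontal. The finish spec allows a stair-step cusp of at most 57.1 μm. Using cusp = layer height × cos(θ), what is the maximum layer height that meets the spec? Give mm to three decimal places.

cos(56.1°) = 0.5577; t_max = 0.0571/0.5577 = 0.102 mm.

0.102 mm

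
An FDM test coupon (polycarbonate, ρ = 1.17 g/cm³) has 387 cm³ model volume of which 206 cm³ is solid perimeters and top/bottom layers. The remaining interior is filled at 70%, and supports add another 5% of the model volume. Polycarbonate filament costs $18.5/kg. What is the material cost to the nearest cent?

$7.62

Volume inside the shell: 387 − 206 → 181 cm³.
Infill deposited = 0.70 × 181 = 126.7 cm³.
Support = 0.05 × 387, so 19.35 cm³.
Total printed volume = 206 + 126.7 + 19.35, so 352.05 cm³.
Mass: 352.05 × 1.17 → 411.8985 g.
At $18.5/kg: 411.8985/1000 × 18.5 = $7.62.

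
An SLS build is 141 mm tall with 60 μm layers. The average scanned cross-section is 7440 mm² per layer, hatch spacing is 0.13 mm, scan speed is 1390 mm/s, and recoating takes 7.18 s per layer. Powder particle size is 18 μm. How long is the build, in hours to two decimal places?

31.56 hours

Number of layers: 141 / 0.06 → 2350 (rounded up).
Per-layer scan distance = 7440 / 0.13, so 57230.8 mm.
Per-layer scan time: 57230.8 / 1390 → 41.1732 s.
Time per layer: 41.1732 + 7.18 → 48.3532 s.
2350 layers × 48.3532 s/layer = 113630.02 s, i.e. 31.56 hours.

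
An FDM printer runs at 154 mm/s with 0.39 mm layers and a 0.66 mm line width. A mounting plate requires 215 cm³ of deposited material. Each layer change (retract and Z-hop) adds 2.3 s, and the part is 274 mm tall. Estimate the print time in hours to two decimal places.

Extrusion cross-section: 0.39 × 0.66 → 0.2574 mm².
Total extruded path = 215000/0.2574 = 835275.8 mm.
Extrusion time = 835275.8 / 154 = 5423.9 s.
Layer count = ceil(274 / 0.39) = 703.
Layer-change overhead = 703 × 2.3 = 1616.9 s.
Altogether 5423.9 + 1616.9 = 7040.8 s, i.e. 1.96 hours.

1.96 hours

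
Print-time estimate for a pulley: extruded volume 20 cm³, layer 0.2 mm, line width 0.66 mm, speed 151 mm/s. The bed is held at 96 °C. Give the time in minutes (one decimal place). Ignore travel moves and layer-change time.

Line area = 0.2 × 0.66, so 0.132 mm².
Total extruded path = 20000/0.132 = 151515.2 mm.
Print-move time = 151515.2 / 151, so 1003.4 s.
In the requested units: 1003.4 s = 16.7 minutes.

16.7 minutes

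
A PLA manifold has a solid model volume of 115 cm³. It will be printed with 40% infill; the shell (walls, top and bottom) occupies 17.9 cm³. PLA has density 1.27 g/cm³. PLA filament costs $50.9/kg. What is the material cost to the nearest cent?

Interior volume: 115 − 17.9 → 97.1 cm³.
Deposited infill: 0.40 × 97.1 → 38.84 cm³.
Total printed volume = 17.9 + 38.84, so 56.74 cm³.
Mass = 56.74 × 1.27 = 72.0598 g.
Cost = 72.0598 g / 1000 × $50.9/kg = $3.67.

$3.67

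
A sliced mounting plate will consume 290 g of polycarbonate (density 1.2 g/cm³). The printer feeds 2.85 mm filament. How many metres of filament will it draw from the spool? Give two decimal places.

37.88 m

Extruded volume: 290/1.2 = 241.6667 cm³ (241666.7 mm³).
A = π r² = π × 1.425² = 6.3794 mm².
Length = 241666.7 / 6.3794 = 37882.36 mm = 37.88 m.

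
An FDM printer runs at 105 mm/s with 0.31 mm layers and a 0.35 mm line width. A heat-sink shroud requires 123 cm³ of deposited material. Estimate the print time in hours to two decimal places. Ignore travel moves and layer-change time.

3.00 hours

Line area = 0.31 × 0.35, so 0.1085 mm².
Path length: 123000 mm³ / 0.1085 mm² → 1133640.6 mm.
Time extruding = 1133640.6 / 105, so 10796.6 s.
Converting: 10796.6 s = 3.00 hours.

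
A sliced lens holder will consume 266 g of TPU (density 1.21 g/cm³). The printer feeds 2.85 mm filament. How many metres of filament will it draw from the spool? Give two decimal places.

34.46 m

Extruded volume: 266/1.21 = 219.8347 cm³ (219834.7 mm³).
A = π r² = π × 1.425² = 6.3794 mm².
L = V/A = 219834.7/6.3794 = 34460.09 mm → 34.46 m.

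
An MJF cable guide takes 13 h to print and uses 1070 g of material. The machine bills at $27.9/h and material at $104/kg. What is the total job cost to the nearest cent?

$473.98

Machine-time cost: 27.9 × 13 → $362.70.
Feedstock cost = 104 × 1070/1000, so $111.28.
Job cost: 362.70 + 111.28 = $473.98.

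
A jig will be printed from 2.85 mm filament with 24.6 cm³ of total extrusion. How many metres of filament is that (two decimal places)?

Filament cross-section = π × (2.85/2)² = 6.3794 mm².
L = 24600 mm³ / 6.3794 mm² = 3856.16 mm, i.e. 3.86 m.

3.86 m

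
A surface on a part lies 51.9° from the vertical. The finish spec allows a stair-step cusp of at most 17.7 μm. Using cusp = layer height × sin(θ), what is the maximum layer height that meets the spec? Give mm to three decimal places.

0.022 mm

t = h_c / sin θ = 0.0177 / 0.7869 = 0.022 mm.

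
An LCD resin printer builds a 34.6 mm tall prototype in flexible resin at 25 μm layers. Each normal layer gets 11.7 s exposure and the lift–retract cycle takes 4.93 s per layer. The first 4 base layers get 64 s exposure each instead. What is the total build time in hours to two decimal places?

Layers = ⌈34.6/0.025⌉ = 1384.
Base layers: 4 × (64 + 4.93) → 275.72 s.
Regular layers = 1380 × (11.7 + 4.93), so 22949.4 s.
Total = 275.72 + 22949.4 = 23225.12 s = 6.45 hours.

6.45 hours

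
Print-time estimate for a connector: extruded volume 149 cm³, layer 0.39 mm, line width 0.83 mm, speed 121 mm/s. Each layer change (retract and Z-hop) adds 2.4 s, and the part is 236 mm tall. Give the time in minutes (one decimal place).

Line area = 0.39 × 0.83 = 0.3237 mm².
Toolpath length = 149 cm³ / 0.3237 mm² = 149000 / 0.3237 = 460302.7 mm.
Time extruding = 460302.7 / 121, so 3804.2 s.
Layers = ⌈236/0.39⌉ = 606.
Z-hop total: 606 × 2.4 → 1454.4 s.
Total = 3804.2 + 1454.4 = 5258.6 s = 87.6 minutes.

87.6 minutes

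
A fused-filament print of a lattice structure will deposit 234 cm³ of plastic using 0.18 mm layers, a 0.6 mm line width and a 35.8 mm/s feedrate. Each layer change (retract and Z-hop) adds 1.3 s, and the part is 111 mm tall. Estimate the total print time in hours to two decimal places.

17.03 hours

Bead cross-section = 0.18 × 0.6 = 0.108 mm².
Toolpath length = 234 cm³ / 0.108 mm² = 234000 / 0.108 = 2166666.7 mm.
Extrusion time = 2166666.7 / 35.8, so 60521.4 s.
Number of layers: 111 / 0.18 → 617 (rounded up).
Z-hop total: 617 × 1.3 → 802.1 s.
Total = 60521.4 + 802.1 = 61323.5 s = 17.03 hours.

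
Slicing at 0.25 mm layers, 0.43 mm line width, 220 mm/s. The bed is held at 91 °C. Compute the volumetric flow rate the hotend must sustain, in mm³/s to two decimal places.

23.65

Bead cross-section = 0.25 × 0.43, so 0.1075 mm².
Volumetric flow = 220 × 0.1075 = 23.65 mm³/s.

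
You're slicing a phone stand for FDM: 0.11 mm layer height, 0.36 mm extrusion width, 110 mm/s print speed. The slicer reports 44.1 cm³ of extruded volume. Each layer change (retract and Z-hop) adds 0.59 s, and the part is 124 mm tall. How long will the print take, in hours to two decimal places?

3.00 hours

Line area = 0.11 × 0.36, so 0.0396 mm².
Total extruded path = 44100/0.0396 = 1113636.4 mm.
Extrusion time: 1113636.4 / 110 → 10124 s.
Layers = ⌈124/0.11⌉ = 1128.
Non-print overhead = 1128 × 0.59, so 665.52 s.
Altogether 10124 + 665.52 = 10789.52 s, i.e. 3.00 hours.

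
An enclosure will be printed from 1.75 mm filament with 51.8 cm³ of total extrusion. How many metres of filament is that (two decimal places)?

21.54 m

A = π r² = π × 0.875² = 2.4053 mm².
L = 51800 mm³ / 2.4053 mm² = 21535.78 mm, i.e. 21.54 m.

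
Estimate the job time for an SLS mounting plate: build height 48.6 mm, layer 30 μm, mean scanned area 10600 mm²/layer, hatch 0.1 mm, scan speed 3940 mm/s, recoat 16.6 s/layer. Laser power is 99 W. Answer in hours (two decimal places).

Layers = ⌈48.6/0.03⌉ = 1620.
Hatch length per layer = 10600 / 0.1 = 106000 mm.
Scan time per layer = 106000 / 3940, so 26.9036 s.
Time per layer = 26.9036 + 16.6, so 43.5036 s.
1620 layers × 43.5036 s/layer = 70475.832 s, i.e. 19.58 hours.

19.58 hours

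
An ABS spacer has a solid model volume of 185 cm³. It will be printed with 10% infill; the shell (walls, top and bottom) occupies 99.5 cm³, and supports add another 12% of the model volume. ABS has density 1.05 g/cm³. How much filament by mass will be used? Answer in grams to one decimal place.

Interior volume = 185 − 99.5 = 85.5 cm³.
Infill deposited = 0.10 × 85.5 = 8.55 cm³.
Support: 0.12 × 185 → 22.2 cm³.
Total printed volume = 99.5 + 8.55 + 22.2 = 130.25 cm³.
Mass: 130.25 × 1.05 → 136.7625 g.

136.8 g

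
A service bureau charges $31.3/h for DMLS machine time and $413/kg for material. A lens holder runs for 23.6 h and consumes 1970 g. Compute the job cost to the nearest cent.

$1552.29

Machine-time cost = 31.3 × 23.6, so $738.68.
Material charge = 413 × 1970/1000, so $813.61.
Job cost: 738.68 + 813.61 = $1552.29.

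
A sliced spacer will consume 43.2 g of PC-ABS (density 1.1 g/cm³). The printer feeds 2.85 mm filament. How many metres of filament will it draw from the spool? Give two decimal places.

6.16 m

Extruded volume: 43.2/1.1 = 39.2727 cm³ (39272.7 mm³).
A = π r² = π × 1.425² = 6.3794 mm².
Length = 39272.7 / 6.3794 = 6156.17 mm = 6.16 m.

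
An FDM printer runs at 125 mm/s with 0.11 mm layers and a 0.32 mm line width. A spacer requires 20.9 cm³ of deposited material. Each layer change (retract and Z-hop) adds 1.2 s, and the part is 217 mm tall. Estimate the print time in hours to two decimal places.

1.98 hours

Extrusion cross-section = 0.11 × 0.32, so 0.0352 mm².
Toolpath length = 20.9 cm³ / 0.0352 mm² = 20900 / 0.0352 = 593750 mm.
Time extruding = 593750 / 125 = 4750 s.
Layer count = ceil(217 / 0.11) = 1973.
Layer-change overhead = 1973 × 1.2 = 2367.6 s.
Total = 4750 + 2367.6 = 7117.6 s = 1.98 hours.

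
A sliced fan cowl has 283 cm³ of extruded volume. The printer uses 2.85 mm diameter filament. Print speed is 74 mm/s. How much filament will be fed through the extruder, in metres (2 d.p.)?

Filament cross-section = π × (2.85/2)² = 6.3794 mm².
L = 283000 mm³ / 6.3794 mm² = 44361.54 mm, i.e. 44.36 m.

44.36 m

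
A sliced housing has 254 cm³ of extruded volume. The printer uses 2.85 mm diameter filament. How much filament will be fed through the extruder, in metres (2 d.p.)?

A = π r² = π × 1.425² = 6.3794 mm².
Length = 254 cm³ / 6.3794 mm² = 254000 / 6.3794 = 39815.66 mm = 39.82 m.

39.82 m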